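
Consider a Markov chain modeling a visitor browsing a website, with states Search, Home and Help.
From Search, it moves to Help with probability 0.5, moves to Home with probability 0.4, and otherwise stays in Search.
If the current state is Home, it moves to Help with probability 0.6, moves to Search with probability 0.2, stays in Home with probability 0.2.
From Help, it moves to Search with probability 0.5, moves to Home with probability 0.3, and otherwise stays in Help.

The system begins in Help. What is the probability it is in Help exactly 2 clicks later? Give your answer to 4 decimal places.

Sum over the intermediate state after 1 click:
P = P(Help→Search)·P(Search→Help) + P(Help→Home)·P(Home→Help) + P(Help→Help)·P(Help→Help)
  = 0.5×0.5 + 0.3×0.6 + 0.2×0.2
  = 0.2500 + 0.1800 + 0.0400 = 0.4700

0.4700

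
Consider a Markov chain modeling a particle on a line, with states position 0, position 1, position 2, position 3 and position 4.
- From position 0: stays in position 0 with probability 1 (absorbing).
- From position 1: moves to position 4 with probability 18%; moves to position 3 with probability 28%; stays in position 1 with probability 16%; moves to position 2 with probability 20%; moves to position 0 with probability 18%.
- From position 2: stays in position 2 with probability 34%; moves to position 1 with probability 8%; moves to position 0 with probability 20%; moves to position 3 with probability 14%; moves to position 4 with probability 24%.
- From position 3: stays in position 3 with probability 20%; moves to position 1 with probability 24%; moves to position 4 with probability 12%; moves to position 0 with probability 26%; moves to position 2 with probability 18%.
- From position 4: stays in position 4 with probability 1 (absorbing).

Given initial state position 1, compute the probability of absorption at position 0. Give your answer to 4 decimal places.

Let h(s) be the probability of absorption at position 0 starting from transient state s. Then h(position 0) = 1 and h(position 4) = 0. By first-step analysis:
h(position 1) = 0.18·1 + 0.16·h(position 1) + 0.2·h(position 2) + 0.28·h(position 3) + 0.18·0
h(position 2) = 0.2·1 + 0.08·h(position 1) + 0.34·h(position 2) + 0.14·h(position 3) + 0.24·0
h(position 3) = 0.26·1 + 0.24·h(position 1) + 0.18·h(position 2) + 0.2·h(position 3) + 0.12·0
Solving: h(position 1) = 0.5302, h(position 2) = 0.4935, h(position 3) = 0.5951.
Starting from position 1, the probability is 0.5302.

0.5302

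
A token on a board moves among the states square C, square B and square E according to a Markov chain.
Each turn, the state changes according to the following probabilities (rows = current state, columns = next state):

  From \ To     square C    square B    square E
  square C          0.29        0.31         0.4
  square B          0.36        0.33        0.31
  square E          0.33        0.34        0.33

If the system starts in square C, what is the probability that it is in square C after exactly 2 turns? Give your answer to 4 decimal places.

0.3277

Sum over the intermediate state after 1 turn:
P = P(square C→square C)·P(square C→square C) + P(square C→square B)·P(square B→square C) + P(square C→square E)·P(square E→square C)
  = 0.29×0.29 + 0.31×0.36 + 0.4×0.33
  = 0.0841 + 0.1116 + 0.1320 = 0.3277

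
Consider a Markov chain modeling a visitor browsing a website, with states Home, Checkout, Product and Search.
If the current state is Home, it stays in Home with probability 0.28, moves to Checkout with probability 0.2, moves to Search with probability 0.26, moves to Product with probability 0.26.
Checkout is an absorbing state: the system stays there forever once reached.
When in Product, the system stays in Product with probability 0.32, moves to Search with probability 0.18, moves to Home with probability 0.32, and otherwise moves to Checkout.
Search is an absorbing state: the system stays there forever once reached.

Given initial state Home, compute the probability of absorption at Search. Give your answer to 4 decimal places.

0.5502

Let h(s) be the probability of absorption at Search starting from transient state s. Then h(Search) = 1 and h(Checkout) = 0. By first-step analysis:
h(Home) = 0.28·h(Home) + 0.2·0 + 0.26·h(Product) + 0.26·1
h(Product) = 0.32·h(Home) + 0.18·0 + 0.32·h(Product) + 0.18·1
Solving: h(Home) = 0.5502, h(Product) = 0.5236.
Starting from Home, the probability is 0.5502.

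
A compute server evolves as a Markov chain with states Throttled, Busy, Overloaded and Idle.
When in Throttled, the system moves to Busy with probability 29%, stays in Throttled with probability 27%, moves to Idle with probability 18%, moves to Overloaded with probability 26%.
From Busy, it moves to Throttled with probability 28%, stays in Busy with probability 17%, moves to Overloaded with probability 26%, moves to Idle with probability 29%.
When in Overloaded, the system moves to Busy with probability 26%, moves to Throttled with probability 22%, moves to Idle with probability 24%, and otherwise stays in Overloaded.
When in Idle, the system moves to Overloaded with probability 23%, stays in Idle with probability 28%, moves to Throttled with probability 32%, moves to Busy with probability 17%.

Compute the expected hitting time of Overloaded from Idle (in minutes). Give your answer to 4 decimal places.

4.0804

Let t(s) be the expected number of minutes to first reach Overloaded from state s, with t(Overloaded) = 0. Conditioning on the first minute:
t(Throttled) = 1 + 0.27·t(Throttled) + 0.29·t(Busy) + 0.18·t(Idle)
t(Busy) = 1 + 0.28·t(Throttled) + 0.17·t(Busy) + 0.29·t(Idle)
t(Idle) = 1 + 0.32·t(Throttled) + 0.17·t(Busy) + 0.28·t(Idle)
Solving: t(Throttled) = 3.9504, t(Busy) = 3.9631, t(Idle) = 4.0804.
Expected minutes from Idle to Overloaded: 4.0804.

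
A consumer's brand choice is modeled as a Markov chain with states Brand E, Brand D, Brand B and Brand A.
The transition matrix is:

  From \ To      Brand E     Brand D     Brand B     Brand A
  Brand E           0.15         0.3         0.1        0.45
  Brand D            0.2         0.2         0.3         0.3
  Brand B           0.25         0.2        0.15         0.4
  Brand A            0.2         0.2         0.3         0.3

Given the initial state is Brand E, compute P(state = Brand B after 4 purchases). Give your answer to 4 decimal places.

0.2261

Propagate the distribution vector 4 purchases from Brand E.
After 0 purchases: (1.0000, 0.0000, 0.0000, 0.0000)
After 1 purchase: (0.1500, 0.3000, 0.1000, 0.4500)
After 2 purchases: (0.1975, 0.2150, 0.2550, 0.3325)
After 3 purchases: (0.2029, 0.2198, 0.2223, 0.3551)
After 4 purchases: (0.2010, 0.2203, 0.2261, 0.3527)
P(in Brand B after 4 purchases) = 0.2261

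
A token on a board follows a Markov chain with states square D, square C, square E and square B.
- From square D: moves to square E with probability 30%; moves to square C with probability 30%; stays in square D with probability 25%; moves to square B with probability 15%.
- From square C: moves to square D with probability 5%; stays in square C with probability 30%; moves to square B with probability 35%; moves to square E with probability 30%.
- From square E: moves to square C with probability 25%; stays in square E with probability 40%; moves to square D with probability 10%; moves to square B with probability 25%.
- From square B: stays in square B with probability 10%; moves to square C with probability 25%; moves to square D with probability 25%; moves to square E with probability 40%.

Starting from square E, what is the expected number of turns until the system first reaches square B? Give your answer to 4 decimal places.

Let t(s) be the expected number of turns to first reach square B from state s, with t(square B) = 0. Conditioning on the first turn:
t(square D) = 1 + 0.25·t(square D) + 0.3·t(square C) + 0.3·t(square E)
t(square C) = 1 + 0.05·t(square D) + 0.3·t(square C) + 0.3·t(square E)
t(square E) = 1 + 0.1·t(square D) + 0.25·t(square C) + 0.4·t(square E)
Solving: t(square D) = 4.1667, t(square C) = 3.3333, t(square E) = 3.7500.
Expected turns from square E to square B: 3.7500.

3.7500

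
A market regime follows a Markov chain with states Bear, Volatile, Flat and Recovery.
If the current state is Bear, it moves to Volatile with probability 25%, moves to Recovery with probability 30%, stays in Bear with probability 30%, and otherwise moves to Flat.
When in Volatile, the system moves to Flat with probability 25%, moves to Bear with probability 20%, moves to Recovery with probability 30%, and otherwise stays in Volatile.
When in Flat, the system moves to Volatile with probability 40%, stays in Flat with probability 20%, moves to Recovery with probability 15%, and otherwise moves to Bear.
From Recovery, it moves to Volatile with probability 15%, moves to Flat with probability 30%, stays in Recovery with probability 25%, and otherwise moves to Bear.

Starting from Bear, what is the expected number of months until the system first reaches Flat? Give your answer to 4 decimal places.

Let t(s) be the expected number of months to first reach Flat from state s, with t(Flat) = 0. Conditioning on the first month:
t(Bear) = 1 + 0.3·t(Bear) + 0.25·t(Volatile) + 0.3·t(Recovery)
t(Volatile) = 1 + 0.2·t(Bear) + 0.25·t(Volatile) + 0.3·t(Recovery)
t(Recovery) = 1 + 0.3·t(Bear) + 0.15·t(Volatile) + 0.25·t(Recovery)
Solving: t(Bear) = 4.6512, t(Volatile) = 4.1860, t(Recovery) = 4.0310.
Expected months from Bear to Flat: 4.6512.

4.6512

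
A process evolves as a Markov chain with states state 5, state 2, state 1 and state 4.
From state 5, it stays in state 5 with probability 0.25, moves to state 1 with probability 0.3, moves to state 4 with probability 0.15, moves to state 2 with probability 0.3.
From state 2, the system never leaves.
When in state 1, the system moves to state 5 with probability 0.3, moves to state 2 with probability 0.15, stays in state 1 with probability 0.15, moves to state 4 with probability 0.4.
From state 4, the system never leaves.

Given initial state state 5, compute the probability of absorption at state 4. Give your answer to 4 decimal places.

0.4521

Let h(s) be the probability of absorption at state 4 starting from transient state s. Then h(state 4) = 1 and h(state 2) = 0. By first-step analysis:
h(state 5) = 0.25·h(state 5) + 0.3·0 + 0.3·h(state 1) + 0.15·1
h(state 1) = 0.3·h(state 5) + 0.15·0 + 0.15·h(state 1) + 0.4·1
Solving: h(state 5) = 0.4521, h(state 1) = 0.6301.
Starting from state 5, the probability is 0.4521.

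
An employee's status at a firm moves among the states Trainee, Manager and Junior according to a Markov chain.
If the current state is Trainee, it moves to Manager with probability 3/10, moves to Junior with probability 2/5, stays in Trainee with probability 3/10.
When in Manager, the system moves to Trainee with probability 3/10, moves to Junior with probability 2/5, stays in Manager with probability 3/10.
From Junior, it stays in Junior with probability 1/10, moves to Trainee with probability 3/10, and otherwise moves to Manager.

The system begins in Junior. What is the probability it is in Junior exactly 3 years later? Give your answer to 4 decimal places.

0.2890

Propagate the distribution vector 3 years from Junior.
After 0 years: (0.0000, 0.0000, 1.0000)
After 1 year: (0.3000, 0.6000, 0.1000)
After 2 years: (0.3000, 0.3300, 0.3700)
After 3 years: (0.3000, 0.4110, 0.2890)
P(in Junior after 3 years) = 0.2890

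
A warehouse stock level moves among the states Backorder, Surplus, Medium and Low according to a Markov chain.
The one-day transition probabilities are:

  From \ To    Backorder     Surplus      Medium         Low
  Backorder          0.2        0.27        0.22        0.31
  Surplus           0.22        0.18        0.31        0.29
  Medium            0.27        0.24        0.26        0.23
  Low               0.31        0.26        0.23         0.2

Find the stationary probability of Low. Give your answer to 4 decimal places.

0.2567

Let the stationary distribution be π with π = πP and π_1 + π_2 + π_3 + π_4 = 1.
π_1 = 0.2·π_1 + 0.22·π_2 + 0.27·π_3 + 0.31·π_4
π_2 = 0.27·π_1 + 0.18·π_2 + 0.24·π_3 + 0.26·π_4
π_3 = 0.22·π_1 + 0.31·π_2 + 0.26·π_3 + 0.23·π_4
Solving with the normalization constraint gives π = (0.2508, 0.2384, 0.2542, 0.2567).
So the stationary probability of Low is 0.2567.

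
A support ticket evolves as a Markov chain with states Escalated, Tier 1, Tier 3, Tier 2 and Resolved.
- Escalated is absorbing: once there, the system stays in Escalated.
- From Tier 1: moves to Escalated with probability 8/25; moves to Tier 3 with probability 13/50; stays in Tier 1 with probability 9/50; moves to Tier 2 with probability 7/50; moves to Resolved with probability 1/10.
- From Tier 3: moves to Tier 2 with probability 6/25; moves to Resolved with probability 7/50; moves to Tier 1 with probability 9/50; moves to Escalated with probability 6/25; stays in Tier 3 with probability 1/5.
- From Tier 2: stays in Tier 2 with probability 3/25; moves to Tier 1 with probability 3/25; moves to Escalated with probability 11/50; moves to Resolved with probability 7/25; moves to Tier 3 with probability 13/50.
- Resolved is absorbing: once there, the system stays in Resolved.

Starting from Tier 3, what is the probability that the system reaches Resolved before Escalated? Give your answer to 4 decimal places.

0.3925

Let h(s) be the probability of absorption at Resolved starting from transient state s. Then h(Resolved) = 1 and h(Escalated) = 0. By first-step analysis:
h(Tier 1) = 0.32·0 + 0.18·h(Tier 1) + 0.26·h(Tier 3) + 0.14·h(Tier 2) + 0.1·1
h(Tier 3) = 0.24·0 + 0.18·h(Tier 1) + 0.2·h(Tier 3) + 0.24·h(Tier 2) + 0.14·1
h(Tier 2) = 0.22·0 + 0.12·h(Tier 1) + 0.26·h(Tier 3) + 0.12·h(Tier 2) + 0.28·1
Solving: h(Tier 1) = 0.3282, h(Tier 3) = 0.3925, h(Tier 2) = 0.4789.
Starting from Tier 3, the probability is 0.3925.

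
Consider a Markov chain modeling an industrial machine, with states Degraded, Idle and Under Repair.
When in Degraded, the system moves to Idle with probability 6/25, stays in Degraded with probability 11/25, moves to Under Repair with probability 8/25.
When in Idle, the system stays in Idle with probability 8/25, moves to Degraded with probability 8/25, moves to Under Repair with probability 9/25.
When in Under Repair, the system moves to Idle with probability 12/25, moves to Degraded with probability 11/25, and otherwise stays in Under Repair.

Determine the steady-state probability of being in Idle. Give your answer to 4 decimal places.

Let the stationary distribution be π with π = πP and π_1 + π_2 + π_3 = 1.
π_1 = 0.44·π_1 + 0.32·π_2 + 0.44·π_3
π_2 = 0.24·π_1 + 0.32·π_2 + 0.48·π_3
Solving with the normalization constraint gives π = (0.4003, 0.3310, 0.2687).
So the stationary probability of Idle is 0.3310.

0.3310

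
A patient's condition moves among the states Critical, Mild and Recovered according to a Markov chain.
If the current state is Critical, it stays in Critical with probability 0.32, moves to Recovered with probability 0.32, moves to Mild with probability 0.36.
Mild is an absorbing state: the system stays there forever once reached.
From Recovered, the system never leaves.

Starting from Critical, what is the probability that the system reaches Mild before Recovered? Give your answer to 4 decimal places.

0.5294

Let h(s) be the probability of absorption at Mild starting from transient state s. Then h(Mild) = 1 and h(Recovered) = 0. By first-step analysis:
h(Critical) = 0.32·h(Critical) + 0.36·1 + 0.32·0
Solving: h(Critical) = 0.5294.
Starting from Critical, the probability is 0.5294.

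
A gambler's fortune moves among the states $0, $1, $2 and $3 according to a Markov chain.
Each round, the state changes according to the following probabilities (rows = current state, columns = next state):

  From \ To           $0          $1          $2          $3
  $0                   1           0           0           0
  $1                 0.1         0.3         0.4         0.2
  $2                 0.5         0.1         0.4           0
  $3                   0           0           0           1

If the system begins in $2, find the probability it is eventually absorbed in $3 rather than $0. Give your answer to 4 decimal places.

Let h(s) be the probability of absorption at $3 starting from transient state s. Then h($3) = 1 and h($0) = 0. By first-step analysis:
h($1) = 0.1·0 + 0.3·h($1) + 0.4·h($2) + 0.2·1
h($2) = 0.5·0 + 0.1·h($1) + 0.4·h($2)
Solving: h($1) = 0.3158, h($2) = 0.0526.
Starting from $2, the probability is 0.0526.

0.0526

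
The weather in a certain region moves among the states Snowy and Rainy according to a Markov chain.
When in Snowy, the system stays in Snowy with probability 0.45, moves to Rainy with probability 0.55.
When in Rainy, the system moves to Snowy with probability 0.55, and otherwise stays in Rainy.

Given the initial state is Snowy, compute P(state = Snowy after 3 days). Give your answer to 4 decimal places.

Propagate the distribution vector 3 days from Snowy.
After 0 days: (1.0000, 0.0000)
After 1 day: (0.4500, 0.5500)
After 2 days: (0.5050, 0.4950)
After 3 days: (0.4995, 0.5005)
P(in Snowy after 3 days) = 0.4995

0.4995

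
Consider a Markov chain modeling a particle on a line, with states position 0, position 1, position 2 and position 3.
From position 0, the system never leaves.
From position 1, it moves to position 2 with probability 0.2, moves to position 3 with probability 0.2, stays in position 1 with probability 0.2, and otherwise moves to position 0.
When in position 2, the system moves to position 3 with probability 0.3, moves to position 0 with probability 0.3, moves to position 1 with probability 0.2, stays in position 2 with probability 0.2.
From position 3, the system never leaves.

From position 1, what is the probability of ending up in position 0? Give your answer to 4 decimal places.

0.6333

Let h(s) be the probability of absorption at position 0 starting from transient state s. Then h(position 0) = 1 and h(position 3) = 0. By first-step analysis:
h(position 1) = 0.4·1 + 0.2·h(position 1) + 0.2·h(position 2) + 0.2·0
h(position 2) = 0.3·1 + 0.2·h(position 1) + 0.2·h(position 2) + 0.3·0
Solving: h(position 1) = 0.6333, h(position 2) = 0.5333.
Starting from position 1, the probability is 0.6333.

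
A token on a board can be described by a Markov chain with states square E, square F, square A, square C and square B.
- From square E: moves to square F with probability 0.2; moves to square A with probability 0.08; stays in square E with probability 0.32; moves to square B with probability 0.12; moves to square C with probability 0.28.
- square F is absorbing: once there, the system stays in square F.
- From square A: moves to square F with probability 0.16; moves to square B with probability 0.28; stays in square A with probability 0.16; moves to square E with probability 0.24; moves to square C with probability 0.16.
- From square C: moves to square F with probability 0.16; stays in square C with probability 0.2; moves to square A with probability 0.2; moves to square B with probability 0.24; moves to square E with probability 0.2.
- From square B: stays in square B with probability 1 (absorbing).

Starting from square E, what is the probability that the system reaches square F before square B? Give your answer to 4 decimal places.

0.5238

Let h(s) be the probability of absorption at square F starting from transient state s. Then h(square F) = 1 and h(square B) = 0. By first-step analysis:
h(square E) = 0.32·h(square E) + 0.2·1 + 0.08·h(square A) + 0.28·h(square C) + 0.12·0
h(square A) = 0.24·h(square E) + 0.16·1 + 0.16·h(square A) + 0.16·h(square C) + 0.28·0
h(square C) = 0.2·h(square E) + 0.16·1 + 0.2·h(square A) + 0.2·h(square C) + 0.24·0
Solving: h(square E) = 0.5238, h(square A) = 0.4233, h(square C) = 0.4368.
Starting from square E, the probability is 0.5238.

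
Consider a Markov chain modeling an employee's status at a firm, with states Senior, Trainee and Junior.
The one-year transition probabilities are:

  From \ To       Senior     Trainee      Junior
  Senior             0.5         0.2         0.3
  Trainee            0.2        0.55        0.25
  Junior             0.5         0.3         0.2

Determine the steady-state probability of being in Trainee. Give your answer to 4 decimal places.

0.3472

Let the stationary distribution be π with π = πP and π_1 + π_2 + π_3 = 1.
π_1 = 0.5·π_1 + 0.2·π_2 + 0.5·π_3
π_2 = 0.2·π_1 + 0.55·π_2 + 0.3·π_3
Solving with the normalization constraint gives π = (0.3958, 0.3472, 0.2569).
So the stationary probability of Trainee is 0.3472.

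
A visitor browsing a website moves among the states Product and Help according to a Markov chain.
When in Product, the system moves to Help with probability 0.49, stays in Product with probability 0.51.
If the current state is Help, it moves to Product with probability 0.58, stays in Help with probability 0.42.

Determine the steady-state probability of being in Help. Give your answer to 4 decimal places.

0.4579

Let the stationary distribution be π with π = πP and π_1 + π_2 = 1.
π_1 = 0.51·π_1 + 0.58·π_2
Solving with the normalization constraint gives π = (0.5421, 0.4579).
So the stationary probability of Help is 0.4579.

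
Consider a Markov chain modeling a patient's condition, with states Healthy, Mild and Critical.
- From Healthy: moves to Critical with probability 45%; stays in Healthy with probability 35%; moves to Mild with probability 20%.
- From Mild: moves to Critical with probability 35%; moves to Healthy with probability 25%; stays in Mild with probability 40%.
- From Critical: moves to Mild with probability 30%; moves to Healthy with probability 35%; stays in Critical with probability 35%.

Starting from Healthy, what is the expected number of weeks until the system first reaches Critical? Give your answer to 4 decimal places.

2.3529

Let t(s) be the expected number of weeks to first reach Critical from state s, with t(Critical) = 0. Conditioning on the first week:
t(Healthy) = 1 + 0.35·t(Healthy) + 0.2·t(Mild)
t(Mild) = 1 + 0.25·t(Healthy) + 0.4·t(Mild)
Solving: t(Healthy) = 2.3529, t(Mild) = 2.6471.
Expected weeks from Healthy to Critical: 2.3529.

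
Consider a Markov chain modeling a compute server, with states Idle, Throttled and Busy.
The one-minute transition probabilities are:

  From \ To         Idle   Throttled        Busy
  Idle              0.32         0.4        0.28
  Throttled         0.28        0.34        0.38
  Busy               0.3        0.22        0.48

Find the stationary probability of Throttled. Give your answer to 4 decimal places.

0.3113

Let the stationary distribution be π with π = πP and π_1 + π_2 + π_3 = 1.
π_1 = 0.32·π_1 + 0.28·π_2 + 0.3·π_3
π_2 = 0.4·π_1 + 0.34·π_2 + 0.22·π_3
Solving with the normalization constraint gives π = (0.2998, 0.3113, 0.3889).
So the stationary probability of Throttled is 0.3113.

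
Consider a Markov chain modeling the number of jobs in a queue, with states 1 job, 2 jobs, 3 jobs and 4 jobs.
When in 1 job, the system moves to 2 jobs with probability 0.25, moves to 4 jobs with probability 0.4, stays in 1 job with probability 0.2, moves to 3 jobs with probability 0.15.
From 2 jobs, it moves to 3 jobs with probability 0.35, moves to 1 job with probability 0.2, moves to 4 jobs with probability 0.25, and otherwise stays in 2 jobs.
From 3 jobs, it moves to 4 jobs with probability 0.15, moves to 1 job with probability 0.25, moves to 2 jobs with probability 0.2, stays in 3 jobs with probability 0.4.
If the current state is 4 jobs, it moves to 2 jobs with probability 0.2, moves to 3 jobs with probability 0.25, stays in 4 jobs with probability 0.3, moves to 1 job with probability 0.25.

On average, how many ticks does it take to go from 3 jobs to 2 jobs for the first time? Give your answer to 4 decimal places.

4.7191

Let t(s) be the expected number of ticks to first reach 2 jobs from state s, with t(2 jobs) = 0. Conditioning on the first tick:
t(1 job) = 1 + 0.2·t(1 job) + 0.15·t(3 jobs) + 0.4·t(4 jobs)
t(3 jobs) = 1 + 0.25·t(1 job) + 0.4·t(3 jobs) + 0.15·t(4 jobs)
t(4 jobs) = 1 + 0.25·t(1 job) + 0.25·t(3 jobs) + 0.3·t(4 jobs)
Solving: t(1 job) = 4.4944, t(3 jobs) = 4.7191, t(4 jobs) = 4.7191.
Expected ticks from 3 jobs to 2 jobs: 4.7191.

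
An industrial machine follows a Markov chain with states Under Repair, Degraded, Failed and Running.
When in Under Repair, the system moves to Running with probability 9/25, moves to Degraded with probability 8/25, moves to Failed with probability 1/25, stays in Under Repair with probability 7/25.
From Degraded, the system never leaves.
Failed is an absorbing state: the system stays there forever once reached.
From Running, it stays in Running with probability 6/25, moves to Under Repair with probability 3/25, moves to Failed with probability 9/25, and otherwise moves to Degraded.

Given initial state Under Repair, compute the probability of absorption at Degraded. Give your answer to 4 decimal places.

0.6825

Let h(s) be the probability of absorption at Degraded starting from transient state s. Then h(Degraded) = 1 and h(Failed) = 0. By first-step analysis:
h(Under Repair) = 0.28·h(Under Repair) + 0.32·1 + 0.04·0 + 0.36·h(Running)
h(Running) = 0.12·h(Under Repair) + 0.28·1 + 0.36·0 + 0.24·h(Running)
Solving: h(Under Repair) = 0.6825, h(Running) = 0.4762.
Starting from Under Repair, the probability is 0.6825.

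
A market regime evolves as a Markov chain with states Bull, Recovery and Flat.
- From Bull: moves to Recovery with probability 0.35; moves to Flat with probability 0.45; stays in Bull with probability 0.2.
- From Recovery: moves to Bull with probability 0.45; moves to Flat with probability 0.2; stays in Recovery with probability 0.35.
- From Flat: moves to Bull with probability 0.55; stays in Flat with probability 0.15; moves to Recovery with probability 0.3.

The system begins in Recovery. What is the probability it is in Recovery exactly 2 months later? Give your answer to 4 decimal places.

Sum over the intermediate state after 1 month:
P = P(Recovery→Bull)·P(Bull→Recovery) + P(Recovery→Recovery)·P(Recovery→Recovery) + P(Recovery→Flat)·P(Flat→Recovery)
  = 0.45×0.35 + 0.35×0.35 + 0.2×0.3
  = 0.1575 + 0.1225 + 0.0600 = 0.3400

0.3400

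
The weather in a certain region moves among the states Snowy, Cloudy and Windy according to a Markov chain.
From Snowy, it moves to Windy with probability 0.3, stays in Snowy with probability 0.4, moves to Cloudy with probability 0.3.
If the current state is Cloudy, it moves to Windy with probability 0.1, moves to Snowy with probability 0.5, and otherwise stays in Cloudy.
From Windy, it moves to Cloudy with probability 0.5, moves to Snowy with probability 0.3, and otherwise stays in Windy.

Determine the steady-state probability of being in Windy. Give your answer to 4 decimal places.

0.2039

Let the stationary distribution be π with π = πP and π_1 + π_2 + π_3 = 1.
π_1 = 0.4·π_1 + 0.5·π_2 + 0.3·π_3
π_2 = 0.3·π_1 + 0.4·π_2 + 0.5·π_3
Solving with the normalization constraint gives π = (0.4175, 0.3786, 0.2039).
So the stationary probability of Windy is 0.2039.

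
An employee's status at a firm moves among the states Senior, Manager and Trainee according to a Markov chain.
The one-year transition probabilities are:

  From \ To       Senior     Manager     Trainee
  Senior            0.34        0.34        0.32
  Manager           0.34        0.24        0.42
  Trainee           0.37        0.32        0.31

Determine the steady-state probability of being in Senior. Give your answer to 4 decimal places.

Let the stationary distribution be π with π = πP and π_1 + π_2 + π_3 = 1.
π_1 = 0.34·π_1 + 0.34·π_2 + 0.37·π_3
π_2 = 0.34·π_1 + 0.24·π_2 + 0.32·π_3
Solving with the normalization constraint gives π = (0.3504, 0.3028, 0.3468).
So the stationary probability of Senior is 0.3504.

0.3504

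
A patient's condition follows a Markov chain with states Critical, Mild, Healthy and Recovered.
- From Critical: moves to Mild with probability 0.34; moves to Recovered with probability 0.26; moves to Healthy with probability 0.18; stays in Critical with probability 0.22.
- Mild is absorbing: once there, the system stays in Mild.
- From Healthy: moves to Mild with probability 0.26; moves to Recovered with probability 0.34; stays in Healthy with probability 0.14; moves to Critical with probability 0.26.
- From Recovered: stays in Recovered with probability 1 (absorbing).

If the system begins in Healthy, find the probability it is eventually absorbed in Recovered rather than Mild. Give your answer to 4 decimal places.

Let h(s) be the probability of absorption at Recovered starting from transient state s. Then h(Recovered) = 1 and h(Mild) = 0. By first-step analysis:
h(Critical) = 0.22·h(Critical) + 0.34·0 + 0.18·h(Healthy) + 0.26·1
h(Healthy) = 0.26·h(Critical) + 0.26·0 + 0.14·h(Healthy) + 0.34·1
Solving: h(Critical) = 0.4564, h(Healthy) = 0.5333.
Starting from Healthy, the probability is 0.5333.

0.5333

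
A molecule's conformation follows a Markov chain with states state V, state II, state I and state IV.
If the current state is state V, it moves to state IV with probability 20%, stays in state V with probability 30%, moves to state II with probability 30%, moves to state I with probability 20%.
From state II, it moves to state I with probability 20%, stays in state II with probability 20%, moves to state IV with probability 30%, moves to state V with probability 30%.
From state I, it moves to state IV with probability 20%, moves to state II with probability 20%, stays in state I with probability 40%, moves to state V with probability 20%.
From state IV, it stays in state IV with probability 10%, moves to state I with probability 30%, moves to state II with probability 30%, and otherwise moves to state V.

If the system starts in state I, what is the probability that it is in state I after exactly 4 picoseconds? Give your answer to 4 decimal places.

Propagate the distribution vector 4 picoseconds from state I.
After 0 picoseconds: (0.0000, 0.0000, 1.0000, 0.0000)
After 1 picosecond: (0.2000, 0.2000, 0.4000, 0.2000)
After 2 picoseconds: (0.2600, 0.2400, 0.3000, 0.2000)
After 3 picoseconds: (0.2700, 0.2460, 0.2800, 0.2040)
After 4 picoseconds: (0.2720, 0.2474, 0.2764, 0.2042)
P(in state I after 4 picoseconds) = 0.2764

0.2764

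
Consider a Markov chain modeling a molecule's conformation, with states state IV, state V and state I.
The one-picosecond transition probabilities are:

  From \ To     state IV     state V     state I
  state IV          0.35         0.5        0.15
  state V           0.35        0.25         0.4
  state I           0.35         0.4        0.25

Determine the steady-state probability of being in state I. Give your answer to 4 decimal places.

0.2717

Let the stationary distribution be π with π = πP and π_1 + π_2 + π_3 = 1.
π_1 = 0.35·π_1 + 0.35·π_2 + 0.35·π_3
π_2 = 0.5·π_1 + 0.25·π_2 + 0.4·π_3
Solving with the normalization constraint gives π = (0.3500, 0.3783, 0.2717).
So the stationary probability of state I is 0.2717.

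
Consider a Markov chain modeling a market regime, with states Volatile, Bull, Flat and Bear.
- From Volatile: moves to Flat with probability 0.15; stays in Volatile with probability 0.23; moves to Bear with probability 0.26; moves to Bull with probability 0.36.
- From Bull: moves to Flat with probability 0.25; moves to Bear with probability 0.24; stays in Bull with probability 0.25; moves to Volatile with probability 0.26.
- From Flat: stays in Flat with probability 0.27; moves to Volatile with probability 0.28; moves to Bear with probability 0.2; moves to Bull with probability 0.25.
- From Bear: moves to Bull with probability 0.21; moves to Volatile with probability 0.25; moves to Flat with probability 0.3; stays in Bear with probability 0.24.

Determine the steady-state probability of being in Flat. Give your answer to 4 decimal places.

0.2411

Let the stationary distribution be π with π = πP and π_1 + π_2 + π_3 + π_4 = 1.
π_1 = 0.23·π_1 + 0.26·π_2 + 0.28·π_3 + 0.25·π_4
π_2 = 0.36·π_1 + 0.25·π_2 + 0.25·π_3 + 0.21·π_4
π_3 = 0.15·π_1 + 0.25·π_2 + 0.27·π_3 + 0.3·π_4
Solving with the normalization constraint gives π = (0.2548, 0.2686, 0.2411, 0.2355).
So the stationary probability of Flat is 0.2411.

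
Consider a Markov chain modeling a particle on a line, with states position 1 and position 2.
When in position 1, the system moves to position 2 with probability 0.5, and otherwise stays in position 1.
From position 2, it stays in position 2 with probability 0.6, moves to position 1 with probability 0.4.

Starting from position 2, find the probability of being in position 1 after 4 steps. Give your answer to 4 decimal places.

0.4444

Propagate the distribution vector 4 steps from position 2.
After 0 steps: (0.0000, 1.0000)
After 1 step: (0.4000, 0.6000)
After 2 steps: (0.4400, 0.5600)
After 3 steps: (0.4440, 0.5560)
After 4 steps: (0.4444, 0.5556)
P(in position 1 after 4 steps) = 0.4444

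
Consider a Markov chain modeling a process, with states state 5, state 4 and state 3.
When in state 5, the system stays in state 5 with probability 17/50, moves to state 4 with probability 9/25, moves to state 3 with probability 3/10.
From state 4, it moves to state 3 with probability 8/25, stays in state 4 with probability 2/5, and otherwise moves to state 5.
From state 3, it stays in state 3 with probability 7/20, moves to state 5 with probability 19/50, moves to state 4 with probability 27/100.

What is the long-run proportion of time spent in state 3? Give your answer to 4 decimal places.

0.3230

Let the stationary distribution be π with π = πP and π_1 + π_2 + π_3 = 1.
π_1 = 0.34·π_1 + 0.28·π_2 + 0.38·π_3
π_2 = 0.36·π_1 + 0.4·π_2 + 0.27·π_3
Solving with the normalization constraint gives π = (0.3322, 0.3447, 0.3230).
So the stationary probability of state 3 is 0.3230.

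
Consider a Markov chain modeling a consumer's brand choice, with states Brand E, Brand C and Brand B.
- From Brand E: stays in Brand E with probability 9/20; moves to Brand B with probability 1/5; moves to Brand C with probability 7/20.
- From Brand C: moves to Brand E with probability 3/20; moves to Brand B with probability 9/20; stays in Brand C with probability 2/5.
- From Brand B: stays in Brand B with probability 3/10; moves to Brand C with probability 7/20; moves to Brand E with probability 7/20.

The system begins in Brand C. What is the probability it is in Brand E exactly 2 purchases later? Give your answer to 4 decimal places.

0.2850

Sum over the intermediate state after 1 purchase:
P = P(Brand C→Brand E)·P(Brand E→Brand E) + P(Brand C→Brand C)·P(Brand C→Brand E) + P(Brand C→Brand B)·P(Brand B→Brand E)
  = 0.15×0.45 + 0.4×0.15 + 0.45×0.35
  = 0.0675 + 0.0600 + 0.1575 = 0.2850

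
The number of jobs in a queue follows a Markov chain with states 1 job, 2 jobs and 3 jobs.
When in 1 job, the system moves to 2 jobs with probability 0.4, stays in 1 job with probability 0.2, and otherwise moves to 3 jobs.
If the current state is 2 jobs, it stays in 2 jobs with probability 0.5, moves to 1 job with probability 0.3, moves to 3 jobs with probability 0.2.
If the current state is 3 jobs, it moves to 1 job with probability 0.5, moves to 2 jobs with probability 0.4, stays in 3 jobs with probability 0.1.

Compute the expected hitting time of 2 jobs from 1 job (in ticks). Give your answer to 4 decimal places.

Let t(s) be the expected number of ticks to first reach 2 jobs from state s, with t(2 jobs) = 0. Conditioning on the first tick:
t(1 job) = 1 + 0.2·t(1 job) + 0.4·t(3 jobs)
t(3 jobs) = 1 + 0.5·t(1 job) + 0.1·t(3 jobs)
Solving: t(1 job) = 2.5000, t(3 jobs) = 2.5000.
Expected ticks from 1 job to 2 jobs: 2.5000.

2.5000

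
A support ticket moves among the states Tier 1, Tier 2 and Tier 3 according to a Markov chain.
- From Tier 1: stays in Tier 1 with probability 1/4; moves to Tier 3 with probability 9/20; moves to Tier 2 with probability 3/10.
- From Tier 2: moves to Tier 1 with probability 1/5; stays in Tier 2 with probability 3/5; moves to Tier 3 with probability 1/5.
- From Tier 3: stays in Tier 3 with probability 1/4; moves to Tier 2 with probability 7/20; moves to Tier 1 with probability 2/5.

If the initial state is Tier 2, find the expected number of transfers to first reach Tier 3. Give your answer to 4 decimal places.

3.9583

Let t(s) be the expected number of transfers to first reach Tier 3 from state s, with t(Tier 3) = 0. Conditioning on the first transfer:
t(Tier 1) = 1 + 0.25·t(Tier 1) + 0.3·t(Tier 2)
t(Tier 2) = 1 + 0.2·t(Tier 1) + 0.6·t(Tier 2)
Solving: t(Tier 1) = 2.9167, t(Tier 2) = 3.9583.
Expected transfers from Tier 2 to Tier 3: 3.9583.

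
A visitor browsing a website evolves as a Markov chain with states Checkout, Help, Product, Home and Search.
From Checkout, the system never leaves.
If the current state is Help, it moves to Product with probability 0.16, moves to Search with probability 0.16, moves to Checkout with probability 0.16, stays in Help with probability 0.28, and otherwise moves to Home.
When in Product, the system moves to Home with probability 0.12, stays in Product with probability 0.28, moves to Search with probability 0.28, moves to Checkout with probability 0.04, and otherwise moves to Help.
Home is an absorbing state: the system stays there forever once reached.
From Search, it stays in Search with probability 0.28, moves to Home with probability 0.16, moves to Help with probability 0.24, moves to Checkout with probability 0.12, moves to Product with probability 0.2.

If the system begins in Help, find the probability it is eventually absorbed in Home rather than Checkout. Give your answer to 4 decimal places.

Let h(s) be the probability of absorption at Home starting from transient state s. Then h(Home) = 1 and h(Checkout) = 0. By first-step analysis:
h(Help) = 0.16·0 + 0.28·h(Help) + 0.16·h(Product) + 0.24·1 + 0.16·h(Search)
h(Product) = 0.04·0 + 0.28·h(Help) + 0.28·h(Product) + 0.12·1 + 0.28·h(Search)
h(Search) = 0.12·0 + 0.24·h(Help) + 0.2·h(Product) + 0.16·1 + 0.28·h(Search)
Solving: h(Help) = 0.6089, h(Product) = 0.6377, h(Search) = 0.6023.
Starting from Help, the probability is 0.6089.

0.6089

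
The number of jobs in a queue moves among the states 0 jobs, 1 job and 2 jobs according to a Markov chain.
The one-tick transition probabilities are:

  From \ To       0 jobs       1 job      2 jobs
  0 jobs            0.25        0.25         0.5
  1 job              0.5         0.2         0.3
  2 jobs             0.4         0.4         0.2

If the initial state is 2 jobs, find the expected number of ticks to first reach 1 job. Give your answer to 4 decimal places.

Let t(s) be the expected number of ticks to first reach 1 job from state s, with t(1 job) = 0. Conditioning on the first tick:
t(0 jobs) = 1 + 0.25·t(0 jobs) + 0.5·t(2 jobs)
t(2 jobs) = 1 + 0.4·t(0 jobs) + 0.2·t(2 jobs)
Solving: t(0 jobs) = 3.2500, t(2 jobs) = 2.8750.
Expected ticks from 2 jobs to 1 job: 2.8750.

2.8750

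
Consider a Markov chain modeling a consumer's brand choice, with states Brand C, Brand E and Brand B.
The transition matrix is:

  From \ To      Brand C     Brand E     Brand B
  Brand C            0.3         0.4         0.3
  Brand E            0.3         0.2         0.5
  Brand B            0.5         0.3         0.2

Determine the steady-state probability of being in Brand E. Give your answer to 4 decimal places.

0.3060

Let the stationary distribution be π with π = πP and π_1 + π_2 + π_3 = 1.
π_1 = 0.3·π_1 + 0.3·π_2 + 0.5·π_3
π_2 = 0.4·π_1 + 0.2·π_2 + 0.3·π_3
Solving with the normalization constraint gives π = (0.3657, 0.3060, 0.3284).
So the stationary probability of Brand E is 0.3060.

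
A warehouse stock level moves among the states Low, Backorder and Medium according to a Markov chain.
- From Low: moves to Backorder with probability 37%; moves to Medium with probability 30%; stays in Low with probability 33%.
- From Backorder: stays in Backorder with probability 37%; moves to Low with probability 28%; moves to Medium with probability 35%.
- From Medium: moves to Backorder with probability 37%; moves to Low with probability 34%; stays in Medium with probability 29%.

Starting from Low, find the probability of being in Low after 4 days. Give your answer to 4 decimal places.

0.3147

Propagate the distribution vector 4 days from Low.
After 0 days: (1.0000, 0.0000, 0.0000)
After 1 day: (0.3300, 0.3700, 0.3000)
After 2 days: (0.3145, 0.3700, 0.3155)
After 3 days: (0.3147, 0.3700, 0.3153)
After 4 days: (0.3147, 0.3700, 0.3153)
P(in Low after 4 days) = 0.3147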